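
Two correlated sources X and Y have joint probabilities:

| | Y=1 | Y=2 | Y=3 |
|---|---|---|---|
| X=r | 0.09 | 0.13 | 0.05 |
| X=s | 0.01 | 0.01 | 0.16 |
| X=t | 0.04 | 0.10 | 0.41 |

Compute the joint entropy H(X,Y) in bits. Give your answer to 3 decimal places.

H(X,Y) = −Σ p(x,y)·log₂ p(x,y) over all 9 cells.
  cell (r,1): −0.09·log₂0.09 = 0.3127
  cell (r,2): −0.13·log₂0.13 = 0.3826
  cell (r,3): −0.05·log₂0.05 = 0.2161
  cell (s,1): −0.01·log₂0.01 = 0.0664
  cell (s,2): −0.01·log₂0.01 = 0.0664
  cell (s,3): −0.16·log₂0.16 = 0.4230
  cell (t,1): −0.04·log₂0.04 = 0.1858
  cell (t,2): −0.10·log₂0.10 = 0.3322
  cell (t,3): −0.41·log₂0.41 = 0.5274
Sum = 2.513 bits.

2.513 bits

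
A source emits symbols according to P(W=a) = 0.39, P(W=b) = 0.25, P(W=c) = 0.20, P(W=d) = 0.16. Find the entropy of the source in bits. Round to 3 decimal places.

1.917 bits

H(W) = −Σ p·log₂ p.
  −(0.39)·log₂(0.39) = 0.5298
  −(0.25)·log₂(0.25) = 0.5000
  −(0.20)·log₂(0.20) = 0.4644
  −(0.16)·log₂(0.16) = 0.4230
Sum: 0.5298 + 0.5000 + 0.4644 + 0.4230 = 1.917 bits.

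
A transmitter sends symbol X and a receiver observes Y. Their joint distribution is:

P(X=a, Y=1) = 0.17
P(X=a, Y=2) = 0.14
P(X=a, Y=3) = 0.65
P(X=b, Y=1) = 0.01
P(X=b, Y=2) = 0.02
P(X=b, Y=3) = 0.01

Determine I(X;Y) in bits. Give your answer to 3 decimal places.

0.025 bits

Marginals: p(X) = (0.9600, 0.0400), p(Y) = (0.1800, 0.1600, 0.6600).
I(X;Y) = H(X) + H(Y) − H(X,Y).
H(X) = 0.2423, H(Y) = 1.2640, H(X,Y) = 1.4814.
I(X;Y) = 0.2423 + 1.2640 − 1.4814 = 0.025 bits.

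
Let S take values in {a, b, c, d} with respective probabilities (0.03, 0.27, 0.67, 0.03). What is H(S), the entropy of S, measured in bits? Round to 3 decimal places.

1.201 bits

H(S) = −Σ p·log₂ p.
  −(0.03)·log₂(0.03) = 0.1518
  −(0.27)·log₂(0.27) = 0.5100
  −(0.67)·log₂(0.67) = 0.3871
  −(0.03)·log₂(0.03) = 0.1518
Sum: 0.1518 + 0.5100 + 0.3871 + 0.1518 = 1.201 bits.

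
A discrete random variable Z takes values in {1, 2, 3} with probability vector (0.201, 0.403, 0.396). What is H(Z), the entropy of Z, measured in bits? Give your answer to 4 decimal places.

H(Z) = −Σ p·log₂ p.
  −(0.201)·log₂(0.201) = 0.46526
  −(0.403)·log₂(0.403) = 0.52839
  −(0.396)·log₂(0.396) = 0.52923
Sum: 0.46526 + 0.52839 + 0.52923 = 1.5229 bits.

1.5229 bits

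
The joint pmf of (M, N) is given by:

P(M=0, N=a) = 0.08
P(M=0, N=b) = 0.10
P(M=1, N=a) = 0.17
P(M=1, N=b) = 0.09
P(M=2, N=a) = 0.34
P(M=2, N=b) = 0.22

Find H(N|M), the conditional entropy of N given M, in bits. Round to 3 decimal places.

0.962 bits

Chain rule: H(N|M) = H(M,N) − H(M).
Marginals: p(M) = (0.1800, 0.2600, 0.5600), p(N) = (0.5900, 0.4100).
H(M,N) = 2.3807 bits; H(M) = 1.4190 bits.
H(N|M) = 2.3807 − 1.4190 = 0.962 bits.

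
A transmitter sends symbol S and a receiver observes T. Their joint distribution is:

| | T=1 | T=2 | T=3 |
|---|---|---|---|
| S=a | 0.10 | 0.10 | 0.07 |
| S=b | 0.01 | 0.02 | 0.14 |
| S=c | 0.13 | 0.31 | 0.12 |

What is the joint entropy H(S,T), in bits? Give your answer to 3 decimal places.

H(S,T) = −Σ p(x,y)·log₂ p(x,y) over all 9 cells.
  cell (a,1): −0.10·log₂0.10 = 0.3322
  cell (a,2): −0.10·log₂0.10 = 0.3322
  cell (a,3): −0.07·log₂0.07 = 0.2686
  cell (b,1): −0.01·log₂0.01 = 0.0664
  cell (b,2): −0.02·log₂0.02 = 0.1129
  cell (b,3): −0.14·log₂0.14 = 0.3971
  cell (c,1): −0.13·log₂0.13 = 0.3826
  cell (c,2): −0.31·log₂0.31 = 0.5238
  cell (c,3): −0.12·log₂0.12 = 0.3671
Sum = 2.783 bits.

2.783 bits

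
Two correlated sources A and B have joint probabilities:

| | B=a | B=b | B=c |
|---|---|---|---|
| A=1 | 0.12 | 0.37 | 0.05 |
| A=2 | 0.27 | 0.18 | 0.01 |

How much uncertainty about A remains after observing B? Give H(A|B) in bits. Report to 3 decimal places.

0.888 bits

Marginals: p(A) = (0.5400, 0.4600), p(B) = (0.3900, 0.5500, 0.0600).
H(A|B) = Σ p(B) · H(A|B=·).
  B=a: p=0.3900, H(A|B=a) = 0.8905
  B=b: p=0.5500, H(A|B=b) = 0.9121
  B=c: p=0.0600, H(A|B=c) = 0.6500
Weighted sum = 0.888 bits.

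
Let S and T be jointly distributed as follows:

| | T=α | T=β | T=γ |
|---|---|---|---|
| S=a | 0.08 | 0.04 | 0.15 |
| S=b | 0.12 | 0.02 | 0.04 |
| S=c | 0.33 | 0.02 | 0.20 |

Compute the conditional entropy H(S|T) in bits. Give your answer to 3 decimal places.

Chain rule: H(S|T) = H(S,T) − H(T).
Marginals: p(S) = (0.2700, 0.1800, 0.5500), p(T) = (0.5300, 0.0800, 0.3900).
H(S,T) = 2.6586 bits; H(T) = 1.3068 bits.
H(S|T) = 2.6586 − 1.3068 = 1.352 bits.

1.352 bits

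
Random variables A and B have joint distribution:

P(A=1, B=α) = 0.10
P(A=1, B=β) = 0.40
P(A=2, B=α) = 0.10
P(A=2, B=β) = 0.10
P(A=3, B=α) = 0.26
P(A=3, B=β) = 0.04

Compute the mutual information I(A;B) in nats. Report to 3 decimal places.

Marginals: p(A) = (0.5000, 0.2000, 0.3000), p(B) = (0.4600, 0.5400).
I(A;B) = H(A) + H(B) − H(A,B).
H(A) = 1.0297, H(B) = 0.6899, H(A,B) = 1.5363.
I(A;B) = 1.0297 + 0.6899 − 1.5363 = 0.183 nats.

0.183 nats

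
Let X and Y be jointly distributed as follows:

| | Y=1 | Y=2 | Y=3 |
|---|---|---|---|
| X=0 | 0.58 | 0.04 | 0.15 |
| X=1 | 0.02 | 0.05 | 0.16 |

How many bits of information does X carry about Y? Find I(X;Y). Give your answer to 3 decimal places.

0.253 bits

Marginals: p(X) = (0.7700, 0.2300), p(Y) = (0.6000, 0.0900, 0.3100).
I(X;Y) = Σ p(x,y)·log₂[p(x,y)/(p(x)p(y))].
  (0,1): 0.58·log₂(1.2554) = 0.1903
  (0,2): 0.04·log₂(0.5772) = -0.0317
  (0,3): 0.15·log₂(0.6284) = -0.1005
  (1,1): 0.02·log₂(0.1449) = -0.0557
  (1,2): 0.05·log₂(2.4155) = 0.0636
  (1,3): 0.16·log₂(2.2440) = 0.1866
Sum = 0.253 bits.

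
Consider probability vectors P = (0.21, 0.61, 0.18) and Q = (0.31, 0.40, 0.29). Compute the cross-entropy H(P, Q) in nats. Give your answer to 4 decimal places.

1.0277 nats

H(P,Q) = −Σ p·ln q.
  −0.21·ln(0.31) = 0.24595
  −0.61·ln(0.40) = 0.55894
  −0.18·ln(0.29) = 0.22282
H(P,Q) = 1.0277 nats.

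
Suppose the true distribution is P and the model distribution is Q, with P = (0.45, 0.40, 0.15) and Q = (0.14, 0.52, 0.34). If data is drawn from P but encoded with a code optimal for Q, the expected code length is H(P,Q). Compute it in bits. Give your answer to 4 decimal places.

H(P,Q) = −Σ p·log₂ q.
  −0.45·log₂(0.14) = 1.27643
  −0.40·log₂(0.52) = 0.37737
  −0.15·log₂(0.34) = 0.23346
H(P,Q) = 1.8873 bits.

1.8873 bits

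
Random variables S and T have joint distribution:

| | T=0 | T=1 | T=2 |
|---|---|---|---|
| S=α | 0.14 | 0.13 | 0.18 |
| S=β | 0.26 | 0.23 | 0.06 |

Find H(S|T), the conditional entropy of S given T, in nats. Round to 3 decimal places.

0.629 nats

Chain rule: H(S|T) = H(S,T) − H(T).
Marginals: p(S) = (0.4500, 0.5500), p(T) = (0.4000, 0.3600, 0.2400).
H(S,T) = 1.7062 nats; H(T) = 1.0768 nats.
H(S|T) = 1.7062 − 1.0768 = 0.629 nats.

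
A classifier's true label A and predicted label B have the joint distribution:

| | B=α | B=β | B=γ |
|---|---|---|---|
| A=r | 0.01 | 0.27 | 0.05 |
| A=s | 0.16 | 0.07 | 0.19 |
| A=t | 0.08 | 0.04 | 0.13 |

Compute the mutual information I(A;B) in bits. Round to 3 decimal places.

Marginals: p(A) = (0.3300, 0.4200, 0.2500), p(B) = (0.2500, 0.3800, 0.3700).
I(A;B) = H(A) + H(B) − H(A,B).
H(A) = 1.5535, H(B) = 1.5612, H(A,B) = 2.7993.
I(A;B) = 1.5535 + 1.5612 − 2.7993 = 0.315 bits.

0.315 bits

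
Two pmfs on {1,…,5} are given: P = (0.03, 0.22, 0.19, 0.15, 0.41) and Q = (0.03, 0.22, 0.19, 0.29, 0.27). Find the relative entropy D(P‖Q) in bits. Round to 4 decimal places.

0.1044 bits

D(P‖Q) = Σ p·log₂(p/q).
  0.03·log₂(0.03/0.03) = 0.00000
  0.22·log₂(0.22/0.22) = 0.00000
  0.19·log₂(0.19/0.19) = 0.00000
  0.15·log₂(0.15/0.29) = -0.14266
  0.41·log₂(0.41/0.27) = 0.24709
D(P‖Q) = 0.1044 bits.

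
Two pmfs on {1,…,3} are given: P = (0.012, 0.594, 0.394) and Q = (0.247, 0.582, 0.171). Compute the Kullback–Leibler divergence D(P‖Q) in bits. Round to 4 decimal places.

D(P‖Q) = Σ p·log₂(p/q).
  0.012·log₂(0.012/0.247) = -0.05236
  0.594·log₂(0.594/0.582) = 0.01749
  0.394·log₂(0.394/0.171) = 0.47445
D(P‖Q) = 0.4396 bits.

0.4396 bits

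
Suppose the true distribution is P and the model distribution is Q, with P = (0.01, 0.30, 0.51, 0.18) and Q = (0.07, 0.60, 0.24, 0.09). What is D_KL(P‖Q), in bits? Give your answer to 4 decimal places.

0.4065 bits

D(P‖Q) = Σ p·log₂(p/q).
  0.01·log₂(0.01/0.07) = -0.02807
  0.30·log₂(0.30/0.60) = -0.30000
  0.51·log₂(0.51/0.24) = 0.55461
  0.18·log₂(0.18/0.09) = 0.18000
D(P‖Q) = 0.4065 bits.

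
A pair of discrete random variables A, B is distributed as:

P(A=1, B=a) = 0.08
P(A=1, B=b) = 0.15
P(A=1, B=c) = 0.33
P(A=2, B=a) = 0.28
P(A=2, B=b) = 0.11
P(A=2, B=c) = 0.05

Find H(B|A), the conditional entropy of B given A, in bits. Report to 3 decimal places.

Marginals: p(A) = (0.5600, 0.4400), p(B) = (0.3600, 0.2600, 0.3800).
H(B|A) = Σ p(A) · H(B|A=·).
  A=1: p=0.5600, H(B|A=1) = 1.3597
  A=2: p=0.4400, H(B|A=2) = 1.2715
Weighted sum = 1.321 bits.

1.321 bits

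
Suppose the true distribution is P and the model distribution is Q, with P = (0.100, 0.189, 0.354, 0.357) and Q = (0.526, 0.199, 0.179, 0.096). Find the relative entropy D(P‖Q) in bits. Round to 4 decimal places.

0.7711 bits

D(P‖Q) = Σ p·log₂(p/q).
  0.100·log₂(0.100/0.526) = -0.23951
  0.189·log₂(0.189/0.199) = -0.01406
  0.354·log₂(0.354/0.179) = 0.34826
  0.357·log₂(0.357/0.096) = 0.67645
D(P‖Q) = 0.7711 bits.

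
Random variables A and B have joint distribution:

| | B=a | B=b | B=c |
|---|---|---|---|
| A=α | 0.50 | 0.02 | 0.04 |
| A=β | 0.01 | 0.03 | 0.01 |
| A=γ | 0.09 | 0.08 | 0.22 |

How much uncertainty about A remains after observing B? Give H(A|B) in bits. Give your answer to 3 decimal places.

0.833 bits

Marginals: p(A) = (0.5600, 0.0500, 0.3900), p(B) = (0.6000, 0.1300, 0.2700).
H(A|B) = Σ p(B) · H(A|B=·).
  B=a: p=0.6000, H(A|B=a) = 0.7282
  B=b: p=0.1300, H(A|B=b) = 1.3347
  B=c: p=0.2700, H(A|B=c) = 0.8250
Weighted sum = 0.833 bits.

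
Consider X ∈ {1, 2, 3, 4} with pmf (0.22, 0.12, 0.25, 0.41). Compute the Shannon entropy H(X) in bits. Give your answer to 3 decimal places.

H(X) = −Σ p·log₂ p.
  −(0.22)·log₂(0.22) = 0.4806
  −(0.12)·log₂(0.12) = 0.3671
  −(0.25)·log₂(0.25) = 0.5000
  −(0.41)·log₂(0.41) = 0.5274
Sum: 0.4806 + 0.3671 + 0.5000 + 0.5274 = 1.875 bits.

1.875 bits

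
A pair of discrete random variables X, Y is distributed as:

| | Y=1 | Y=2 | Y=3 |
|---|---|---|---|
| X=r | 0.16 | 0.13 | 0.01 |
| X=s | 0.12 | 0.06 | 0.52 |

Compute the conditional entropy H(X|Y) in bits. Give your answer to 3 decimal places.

Marginals: p(X) = (0.3000, 0.7000), p(Y) = (0.2800, 0.1900, 0.5300).
H(X|Y) = Σ p(Y) · H(X|Y=·).
  Y=1: p=0.2800, H(X|Y=1) = 0.9852
  Y=2: p=0.1900, H(X|Y=2) = 0.8997
  Y=3: p=0.5300, H(X|Y=3) = 0.1350
Weighted sum = 0.518 bits.

0.518 bits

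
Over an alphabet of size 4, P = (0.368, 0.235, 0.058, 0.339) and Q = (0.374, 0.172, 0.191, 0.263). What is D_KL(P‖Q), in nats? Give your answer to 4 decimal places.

D(P‖Q) = Σ p·ln(p/q).
  0.368·ln(0.368/0.374) = -0.00595
  0.235·ln(0.235/0.172) = 0.07334
  0.058·ln(0.058/0.191) = -0.06913
  0.339·ln(0.339/0.263) = 0.08605
D(P‖Q) = 0.0843 nats.

0.0843 nats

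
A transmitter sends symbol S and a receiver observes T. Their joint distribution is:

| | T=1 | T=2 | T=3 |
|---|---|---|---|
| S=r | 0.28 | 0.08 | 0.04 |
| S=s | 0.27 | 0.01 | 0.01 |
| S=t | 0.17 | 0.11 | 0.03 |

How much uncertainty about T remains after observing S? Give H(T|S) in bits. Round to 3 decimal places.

1.001 bits

Marginals: p(S) = (0.4000, 0.2900, 0.3100), p(T) = (0.7200, 0.2000, 0.0800).
H(T|S) = Σ p(S) · H(T|S=·).
  S=r: p=0.4000, H(T|S=r) = 1.1568
  S=s: p=0.2900, H(T|S=s) = 0.4310
  S=t: p=0.3100, H(T|S=t) = 1.3318
Weighted sum = 1.001 bits.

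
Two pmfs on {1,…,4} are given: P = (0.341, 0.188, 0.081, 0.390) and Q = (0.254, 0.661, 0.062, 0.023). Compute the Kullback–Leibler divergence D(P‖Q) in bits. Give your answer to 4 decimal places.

D(P‖Q) = Σ p·log₂(p/q).
  0.341·log₂(0.341/0.254) = 0.14491
  0.188·log₂(0.188/0.661) = -0.34102
  0.081·log₂(0.081/0.062) = 0.03124
  0.390·log₂(0.390/0.023) = 1.59267
D(P‖Q) = 1.4278 bits.

1.4278 bits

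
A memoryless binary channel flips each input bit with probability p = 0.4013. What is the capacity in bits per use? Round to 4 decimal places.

Binary symmetric channel: C = 1 − h₂(ε) where h₂ is the binary entropy function.
h₂(0.4013) = −0.4013·log₂0.4013 − 0.5987·log₂0.5987 = 0.9717.
C = 1 − 0.9717 = 0.0283 bits per channel use.

0.0283 bits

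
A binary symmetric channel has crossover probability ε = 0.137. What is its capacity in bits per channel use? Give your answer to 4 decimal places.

0.4237 bits

Binary symmetric channel: C = 1 − h₂(ε) where h₂ is the binary entropy function.
h₂(0.137) = −0.137·log₂0.137 − 0.863·log₂0.863 = 0.5763.
C = 1 − 0.5763 = 0.4237 bits per channel use.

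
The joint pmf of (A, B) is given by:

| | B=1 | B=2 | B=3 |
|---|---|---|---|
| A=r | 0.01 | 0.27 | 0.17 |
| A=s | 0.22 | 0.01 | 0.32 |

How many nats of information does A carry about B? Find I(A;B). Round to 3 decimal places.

Marginals: p(A) = (0.4500, 0.5500), p(B) = (0.2300, 0.2800, 0.4900).
I(A;B) = Σ p(x,y)·ln[p(x,y)/(p(x)p(y))].
  (r,1): 0.01·ln(0.0966) = -0.0234
  (r,2): 0.27·ln(2.1429) = 0.2058
  (r,3): 0.17·ln(0.7710) = -0.0442
  (s,1): 0.22·ln(1.7391) = 0.1217
  (s,2): 0.01·ln(0.0649) = -0.0273
  (s,3): 0.32·ln(1.1874) = 0.0550
Sum = 0.288 nats.

0.288 nats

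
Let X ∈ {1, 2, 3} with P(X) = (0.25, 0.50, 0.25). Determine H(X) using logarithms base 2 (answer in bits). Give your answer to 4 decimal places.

1.5000 bits

H(X) = −Σ p·log₂ p.
  −(0.25)·log₂(0.25) = 0.50000
  −(0.50)·log₂(0.50) = 0.50000
  −(0.25)·log₂(0.25) = 0.50000
Sum: 0.50000 + 0.50000 + 0.50000 = 1.5000 bits.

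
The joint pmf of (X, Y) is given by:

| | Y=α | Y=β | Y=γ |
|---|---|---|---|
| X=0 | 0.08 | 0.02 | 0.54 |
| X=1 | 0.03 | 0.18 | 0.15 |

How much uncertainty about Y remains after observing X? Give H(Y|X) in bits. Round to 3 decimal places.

0.949 bits

Chain rule: H(Y|X) = H(X,Y) − H(X).
Marginals: p(X) = (0.6400, 0.3600), p(Y) = (0.1100, 0.2000, 0.6900).
H(X,Y) = 1.8920 bits; H(X) = 0.9427 bits.
H(Y|X) = 1.8920 − 0.9427 = 0.949 bits.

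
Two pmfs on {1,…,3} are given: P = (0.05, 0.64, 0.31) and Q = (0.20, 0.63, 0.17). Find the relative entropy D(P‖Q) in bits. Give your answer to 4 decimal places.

D(P‖Q) = Σ p·log₂(p/q).
  0.05·log₂(0.05/0.20) = -0.10000
  0.64·log₂(0.64/0.63) = 0.01454
  0.31·log₂(0.31/0.17) = 0.26869
D(P‖Q) = 0.1832 bits.

0.1832 bits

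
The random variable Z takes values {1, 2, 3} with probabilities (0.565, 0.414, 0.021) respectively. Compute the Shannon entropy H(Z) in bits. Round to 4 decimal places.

H(Z) = −Σ p·log₂ p.
  −(0.565)·log₂(0.565) = 0.46538
  −(0.414)·log₂(0.414) = 0.52673
  −(0.021)·log₂(0.021) = 0.11704
Sum: 0.46538 + 0.52673 + 0.11704 = 1.1092 bits.

1.1092 bits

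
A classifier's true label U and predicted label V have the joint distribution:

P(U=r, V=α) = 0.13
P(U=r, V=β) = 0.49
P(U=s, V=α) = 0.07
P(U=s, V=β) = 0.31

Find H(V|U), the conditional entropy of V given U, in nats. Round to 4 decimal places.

Chain rule: H(V|U) = H(U,V) − H(U).
Marginals: p(U) = (0.6200, 0.3800), p(V) = (0.2000, 0.8000).
H(U,V) = 1.1640 nats; H(U) = 0.6641 nats.
H(V|U) = 1.1640 − 0.6641 = 0.4999 nats.

0.4999 nats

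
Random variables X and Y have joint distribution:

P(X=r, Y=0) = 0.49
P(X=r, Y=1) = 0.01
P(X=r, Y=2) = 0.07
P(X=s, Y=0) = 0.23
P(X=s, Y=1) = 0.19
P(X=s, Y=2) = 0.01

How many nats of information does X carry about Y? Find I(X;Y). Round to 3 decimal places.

0.162 nats

Marginals: p(X) = (0.5700, 0.4300), p(Y) = (0.7200, 0.2000, 0.0800).
I(X;Y) = H(X) + H(Y) − H(X,Y).
H(X) = 0.6833, H(Y) = 0.7605, H(X,Y) = 1.2814.
I(X;Y) = 0.6833 + 0.7605 − 1.2814 = 0.162 nats.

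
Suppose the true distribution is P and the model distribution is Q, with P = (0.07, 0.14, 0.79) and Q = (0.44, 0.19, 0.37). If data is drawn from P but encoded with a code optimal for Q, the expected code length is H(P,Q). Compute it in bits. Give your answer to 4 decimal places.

1.5515 bits

H(P,Q) = −Σ p·log₂ q.
  −0.07·log₂(0.44) = 0.08291
  −0.14·log₂(0.19) = 0.33543
  −0.79·log₂(0.37) = 1.13318
H(P,Q) = 1.5515 bits.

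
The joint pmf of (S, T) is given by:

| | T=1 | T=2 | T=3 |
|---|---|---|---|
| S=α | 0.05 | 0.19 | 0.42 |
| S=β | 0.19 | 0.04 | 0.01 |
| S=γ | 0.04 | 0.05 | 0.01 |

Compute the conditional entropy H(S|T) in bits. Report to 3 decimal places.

Chain rule: H(S|T) = H(S,T) − H(T).
Marginals: p(S) = (0.6600, 0.2400, 0.1000), p(T) = (0.2800, 0.2800, 0.4400).
H(S,T) = 2.3727 bits; H(T) = 1.5496 bits.
H(S|T) = 2.3727 − 1.5496 = 0.823 bits.

0.823 bits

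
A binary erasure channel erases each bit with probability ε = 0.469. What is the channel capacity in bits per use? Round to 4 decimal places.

Binary erasure channel: capacity C = 1 − ε.
C = 1 − 0.469 = 0.5310 bits per channel use.

0.5310 bits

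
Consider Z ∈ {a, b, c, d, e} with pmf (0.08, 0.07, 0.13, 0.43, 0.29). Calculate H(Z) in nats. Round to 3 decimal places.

H(Z) = −Σ p·ln p.
  −(0.08)·ln(0.08) = 0.2021
  −(0.07)·ln(0.07) = 0.1861
  −(0.13)·ln(0.13) = 0.2652
  −(0.43)·ln(0.43) = 0.3629
  −(0.29)·ln(0.29) = 0.3590
Sum: 0.2021 + 0.1861 + 0.2652 + 0.3629 + 0.3590 = 1.375 nats.

1.375 nats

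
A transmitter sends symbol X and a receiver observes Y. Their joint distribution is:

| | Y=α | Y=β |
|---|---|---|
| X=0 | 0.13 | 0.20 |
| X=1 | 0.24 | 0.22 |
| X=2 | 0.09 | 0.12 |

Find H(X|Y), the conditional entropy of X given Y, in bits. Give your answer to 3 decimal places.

1.506 bits

Chain rule: H(X|Y) = H(X,Y) − H(Y).
Marginals: p(X) = (0.3300, 0.4600, 0.2100), p(Y) = (0.4600, 0.5400).
H(X,Y) = 2.5015 bits; H(Y) = 0.9954 bits.
H(X|Y) = 2.5015 − 0.9954 = 1.506 bits.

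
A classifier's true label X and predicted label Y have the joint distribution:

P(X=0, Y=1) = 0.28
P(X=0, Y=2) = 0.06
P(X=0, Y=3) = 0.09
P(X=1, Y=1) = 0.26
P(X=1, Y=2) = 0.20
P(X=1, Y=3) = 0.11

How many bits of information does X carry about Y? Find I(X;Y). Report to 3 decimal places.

0.045 bits

Marginals: p(X) = (0.4300, 0.5700), p(Y) = (0.5400, 0.2600, 0.2000).
I(X;Y) = Σ p(x,y)·log₂[p(x,y)/(p(x)p(y))].
  (0,1): 0.28·log₂(1.2059) = 0.0756
  (0,2): 0.06·log₂(0.5367) = -0.0539
  (0,3): 0.09·log₂(1.0465) = 0.0059
  (1,1): 0.26·log₂(0.8447) = -0.0633
  (1,2): 0.20·log₂(1.3495) = 0.0865
  (1,3): 0.11·log₂(0.9649) = -0.0057
Sum = 0.045 bits.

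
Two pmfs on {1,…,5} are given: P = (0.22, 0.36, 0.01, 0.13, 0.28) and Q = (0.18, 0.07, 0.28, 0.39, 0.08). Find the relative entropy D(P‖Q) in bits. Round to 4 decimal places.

1.1662 bits

D(P‖Q) = Σ p·log₂(p/q).
  0.22·log₂(0.22/0.18) = 0.06369
  0.36·log₂(0.36/0.07) = 0.85053
  0.01·log₂(0.01/0.28) = -0.04807
  0.13·log₂(0.13/0.39) = -0.20605
  0.28·log₂(0.28/0.08) = 0.50606
D(P‖Q) = 1.1662 bits.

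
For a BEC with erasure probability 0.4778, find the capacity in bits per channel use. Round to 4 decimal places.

Binary erasure channel: capacity C = 1 − ε.
C = 1 − 0.4778 = 0.5222 bits per channel use.

0.5222 bits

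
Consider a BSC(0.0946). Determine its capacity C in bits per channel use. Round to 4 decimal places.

Binary symmetric channel: C = 1 − h₂(ε) where h₂ is the binary entropy function.
h₂(0.0946) = −0.0946·log₂0.0946 − 0.9054·log₂0.9054 = 0.4516.
C = 1 − 0.4516 = 0.5484 bits per channel use.

0.5484 bits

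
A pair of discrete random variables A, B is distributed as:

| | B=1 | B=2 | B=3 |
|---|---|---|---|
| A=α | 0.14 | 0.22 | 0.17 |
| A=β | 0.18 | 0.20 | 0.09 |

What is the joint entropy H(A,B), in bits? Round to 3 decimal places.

H(A,B) = −Σ p(x,y)·log₂ p(x,y) over all 6 cells.
  cell (α,1): −0.14·log₂0.14 = 0.3971
  cell (α,2): −0.22·log₂0.22 = 0.4806
  cell (α,3): −0.17·log₂0.17 = 0.4346
  cell (β,1): −0.18·log₂0.18 = 0.4453
  cell (β,2): −0.20·log₂0.20 = 0.4644
  cell (β,3): −0.09·log₂0.09 = 0.3127
Sum = 2.535 bits.

2.535 bits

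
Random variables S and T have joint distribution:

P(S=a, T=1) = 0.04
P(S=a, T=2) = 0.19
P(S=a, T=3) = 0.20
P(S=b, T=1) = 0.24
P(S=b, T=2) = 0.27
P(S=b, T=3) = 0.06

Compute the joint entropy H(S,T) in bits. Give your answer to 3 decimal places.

2.353 bits

H(S,T) = −Σ p(x,y)·log₂ p(x,y) over all 6 cells.
  cell (a,1): −0.04·log₂0.04 = 0.1858
  cell (a,2): −0.19·log₂0.19 = 0.4552
  cell (a,3): −0.20·log₂0.20 = 0.4644
  cell (b,1): −0.24·log₂0.24 = 0.4941
  cell (b,2): −0.27·log₂0.27 = 0.5100
  cell (b,3): −0.06·log₂0.06 = 0.2435
Sum = 2.353 bits.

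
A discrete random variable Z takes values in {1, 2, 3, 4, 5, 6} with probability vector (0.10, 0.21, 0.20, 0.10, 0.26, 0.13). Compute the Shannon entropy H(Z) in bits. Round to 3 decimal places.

H(Z) = −Σ p·log₂ p.
  −(0.10)·log₂(0.10) = 0.3322
  −(0.21)·log₂(0.21) = 0.4728
  −(0.20)·log₂(0.20) = 0.4644
  −(0.10)·log₂(0.10) = 0.3322
  −(0.26)·log₂(0.26) = 0.5053
  −(0.13)·log₂(0.13) = 0.3826
Sum: 0.3322 + 0.4728 + 0.4644 + 0.3322 + 0.5053 + 0.3826 = 2.490 bits.

2.490 bits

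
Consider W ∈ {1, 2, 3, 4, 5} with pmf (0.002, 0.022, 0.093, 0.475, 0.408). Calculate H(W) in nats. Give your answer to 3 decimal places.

1.037 nats

H(W) = −Σ p·ln p.
  −(0.002)·ln(0.002) = 0.0124
  −(0.022)·ln(0.022) = 0.0840
  −(0.093)·ln(0.093) = 0.2209
  −(0.475)·ln(0.475) = 0.3536
  −(0.408)·ln(0.408) = 0.3658
Sum: 0.0124 + 0.0840 + 0.2209 + 0.3536 + 0.3658 = 1.037 nats.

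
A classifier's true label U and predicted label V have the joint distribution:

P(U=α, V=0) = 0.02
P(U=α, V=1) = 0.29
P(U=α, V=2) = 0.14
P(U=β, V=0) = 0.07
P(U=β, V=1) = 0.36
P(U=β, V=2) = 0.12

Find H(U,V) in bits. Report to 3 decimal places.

H(U,V) = −Σ p(x,y)·log₂ p(x,y) over all 6 cells.
  cell (α,0): −0.02·log₂0.02 = 0.1129
  cell (α,1): −0.29·log₂0.29 = 0.5179
  cell (α,2): −0.14·log₂0.14 = 0.3971
  cell (β,0): −0.07·log₂0.07 = 0.2686
  cell (β,1): −0.36·log₂0.36 = 0.5306
  cell (β,2): −0.12·log₂0.12 = 0.3671
Sum = 2.194 bits.

2.194 bits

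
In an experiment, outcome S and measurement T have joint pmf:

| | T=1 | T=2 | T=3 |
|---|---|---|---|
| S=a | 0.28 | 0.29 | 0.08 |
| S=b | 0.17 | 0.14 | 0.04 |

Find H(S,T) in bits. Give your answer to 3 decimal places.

H(S,T) = −Σ p(x,y)·log₂ p(x,y) over all 6 cells.
  cell (a,1): −0.28·log₂0.28 = 0.5142
  cell (a,2): −0.29·log₂0.29 = 0.5179
  cell (a,3): −0.08·log₂0.08 = 0.2915
  cell (b,1): −0.17·log₂0.17 = 0.4346
  cell (b,2): −0.14·log₂0.14 = 0.3971
  cell (b,3): −0.04·log₂0.04 = 0.1858
Sum = 2.341 bits.

2.341 bits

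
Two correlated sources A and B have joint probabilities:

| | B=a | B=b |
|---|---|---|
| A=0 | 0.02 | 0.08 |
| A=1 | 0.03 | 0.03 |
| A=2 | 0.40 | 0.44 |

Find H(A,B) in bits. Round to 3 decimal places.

1.758 bits

H(A,B) = −Σ p(x,y)·log₂ p(x,y) over all 6 cells.
  cell (0,a): −0.02·log₂0.02 = 0.1129
  cell (0,b): −0.08·log₂0.08 = 0.2915
  cell (1,a): −0.03·log₂0.03 = 0.1518
  cell (1,b): −0.03·log₂0.03 = 0.1518
  cell (2,a): −0.40·log₂0.40 = 0.5288
  cell (2,b): −0.44·log₂0.44 = 0.5211
Sum = 1.758 bits.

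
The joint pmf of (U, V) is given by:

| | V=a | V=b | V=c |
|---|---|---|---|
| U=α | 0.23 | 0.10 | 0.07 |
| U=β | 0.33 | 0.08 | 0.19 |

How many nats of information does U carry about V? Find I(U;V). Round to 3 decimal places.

0.019 nats

Marginals: p(U) = (0.4000, 0.6000), p(V) = (0.5600, 0.1800, 0.2600).
I(U;V) = Σ p(x,y)·ln[p(x,y)/(p(x)p(y))].
  (α,a): 0.23·ln(1.0268) = 0.0061
  (α,b): 0.10·ln(1.3889) = 0.0329
  (α,c): 0.07·ln(0.6731) = -0.0277
  (β,a): 0.33·ln(0.9821) = -0.0059
  (β,b): 0.08·ln(0.7407) = -0.0240
  (β,c): 0.19·ln(1.2179) = 0.0375
Sum = 0.019 nats.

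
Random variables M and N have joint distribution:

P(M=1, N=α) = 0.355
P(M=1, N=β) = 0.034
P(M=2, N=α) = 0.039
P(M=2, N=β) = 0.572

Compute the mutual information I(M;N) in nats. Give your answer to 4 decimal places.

0.4101 nats

Marginals: p(M) = (0.3890, 0.6110), p(N) = (0.3940, 0.6060).
I(M;N) = Σ p(x,y)·ln[p(x,y)/(p(x)p(y))].
  (1,α): 0.355·ln(2.3162) = 0.29818
  (1,β): 0.034·ln(0.1442) = -0.06584
  (2,α): 0.039·ln(0.1620) = -0.07099
  (2,β): 0.572·ln(1.5448) = 0.24877
Sum = 0.4101 nats.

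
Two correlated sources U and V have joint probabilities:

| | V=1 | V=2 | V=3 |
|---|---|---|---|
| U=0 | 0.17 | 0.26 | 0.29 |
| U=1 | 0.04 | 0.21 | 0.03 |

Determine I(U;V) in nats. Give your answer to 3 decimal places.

0.068 nats

Marginals: p(U) = (0.7200, 0.2800), p(V) = (0.2100, 0.4700, 0.3200).
I(U;V) = Σ p(x,y)·ln[p(x,y)/(p(x)p(y))].
  (0,1): 0.17·ln(1.1243) = 0.0199
  (0,2): 0.26·ln(0.7683) = -0.0685
  (0,3): 0.29·ln(1.2587) = 0.0667
  (1,1): 0.04·ln(0.6803) = -0.0154
  (1,2): 0.21·ln(1.5957) = 0.0981
  (1,3): 0.03·ln(0.3348) = -0.0328
Sum = 0.068 nats.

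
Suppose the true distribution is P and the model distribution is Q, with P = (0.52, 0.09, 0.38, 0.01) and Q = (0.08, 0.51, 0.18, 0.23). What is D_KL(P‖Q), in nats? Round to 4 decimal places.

D(P‖Q) = Σ p·ln(p/q).
  0.52·ln(0.52/0.08) = 0.97334
  0.09·ln(0.09/0.51) = -0.15611
  0.38·ln(0.38/0.18) = 0.28394
  0.01·ln(0.01/0.23) = -0.03135
D(P‖Q) = 1.0698 nats.

1.0698 nats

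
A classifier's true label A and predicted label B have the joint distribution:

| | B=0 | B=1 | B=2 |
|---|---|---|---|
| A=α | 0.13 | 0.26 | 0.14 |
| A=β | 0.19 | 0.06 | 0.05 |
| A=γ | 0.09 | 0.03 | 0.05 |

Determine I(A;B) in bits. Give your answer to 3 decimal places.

0.112 bits

Marginals: p(A) = (0.5300, 0.3000, 0.1700), p(B) = (0.4100, 0.3500, 0.2400).
I(A;B) = Σ p(x,y)·log₂[p(x,y)/(p(x)p(y))].
  (α,0): 0.13·log₂(0.5983) = -0.0964
  (α,1): 0.26·log₂(1.4016) = 0.1266
  (α,2): 0.14·log₂(1.1006) = 0.0194
  (β,0): 0.19·log₂(1.5447) = 0.1192
  (β,1): 0.06·log₂(0.5714) = -0.0484
  (β,2): 0.05·log₂(0.6944) = -0.0263
  (γ,0): 0.09·log₂(1.2912) = 0.0332
  (γ,1): 0.03·log₂(0.5042) = -0.0296
  (γ,2): 0.05·log₂(1.2255) = 0.0147
Sum = 0.112 bits.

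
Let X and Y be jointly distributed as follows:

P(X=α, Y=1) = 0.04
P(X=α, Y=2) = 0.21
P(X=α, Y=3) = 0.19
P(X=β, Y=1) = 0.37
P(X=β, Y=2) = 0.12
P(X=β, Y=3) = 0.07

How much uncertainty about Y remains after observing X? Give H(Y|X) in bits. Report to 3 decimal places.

Marginals: p(X) = (0.4400, 0.5600), p(Y) = (0.4100, 0.3300, 0.2600).
H(Y|X) = Σ p(X) · H(Y|X=·).
  X=α: p=0.4400, H(Y|X=α) = 1.3469
  X=β: p=0.5600, H(Y|X=β) = 1.2463
Weighted sum = 1.291 bits.

1.291 bits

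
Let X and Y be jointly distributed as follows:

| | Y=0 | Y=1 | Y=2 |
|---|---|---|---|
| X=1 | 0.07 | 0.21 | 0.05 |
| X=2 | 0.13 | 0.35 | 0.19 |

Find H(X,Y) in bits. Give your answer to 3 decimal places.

H(X,Y) = −Σ p(x,y)·log₂ p(x,y) over all 6 cells.
  cell (1,0): −0.07·log₂0.07 = 0.2686
  cell (1,1): −0.21·log₂0.21 = 0.4728
  cell (1,2): −0.05·log₂0.05 = 0.2161
  cell (2,0): −0.13·log₂0.13 = 0.3826
  cell (2,1): −0.35·log₂0.35 = 0.5301
  cell (2,2): −0.19·log₂0.19 = 0.4552
Sum = 2.325 bits.

2.325 bits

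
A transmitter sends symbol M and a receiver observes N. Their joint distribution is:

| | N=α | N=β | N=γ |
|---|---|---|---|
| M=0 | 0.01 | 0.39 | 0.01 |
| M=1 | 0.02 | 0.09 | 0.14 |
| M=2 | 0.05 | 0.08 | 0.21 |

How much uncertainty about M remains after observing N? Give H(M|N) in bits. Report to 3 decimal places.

Marginals: p(M) = (0.4100, 0.2500, 0.3400), p(N) = (0.0800, 0.5600, 0.3600).
H(M|N) = Σ p(N) · H(M|N=·).
  N=α: p=0.0800, H(M|N=α) = 1.2988
  N=β: p=0.5600, H(M|N=β) = 1.1884
  N=γ: p=0.3600, H(M|N=γ) = 1.1271
Weighted sum = 1.175 bits.

1.175 bits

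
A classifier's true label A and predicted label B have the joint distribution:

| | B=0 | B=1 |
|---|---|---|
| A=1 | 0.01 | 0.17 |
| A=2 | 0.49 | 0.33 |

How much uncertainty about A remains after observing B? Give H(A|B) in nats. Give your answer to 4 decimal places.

0.3695 nats

Marginals: p(A) = (0.1800, 0.8200), p(B) = (0.5000, 0.5000).
H(A|B) = Σ p(B) · H(A|B=·).
  B=0: p=0.5000, H(A|B=0) = 0.0980
  B=1: p=0.5000, H(A|B=1) = 0.6410
Weighted sum = 0.3695 nats.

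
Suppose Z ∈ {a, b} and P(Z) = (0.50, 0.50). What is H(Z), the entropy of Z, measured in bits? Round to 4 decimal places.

H(Z) = −Σ p·log₂ p.
  −(0.50)·log₂(0.50) = 0.50000
  −(0.50)·log₂(0.50) = 0.50000
Sum: 0.50000 + 0.50000 = 1.0000 bits.

1.0000 bits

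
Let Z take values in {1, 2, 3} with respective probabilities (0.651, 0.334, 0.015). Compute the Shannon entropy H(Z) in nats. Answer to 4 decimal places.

H(Z) = −Σ p·ln p.
  −(0.651)·ln(0.651) = 0.27944
  −(0.334)·ln(0.334) = 0.36627
  −(0.015)·ln(0.015) = 0.06300
Sum: 0.27944 + 0.36627 + 0.06300 = 0.7087 nats.

0.7087 nats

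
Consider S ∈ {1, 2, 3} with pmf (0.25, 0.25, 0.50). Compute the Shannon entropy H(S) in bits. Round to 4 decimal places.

1.5000 bits

H(S) = −Σ p·log₂ p.
  −(0.25)·log₂(0.25) = 0.50000
  −(0.25)·log₂(0.25) = 0.50000
  −(0.50)·log₂(0.50) = 0.50000
Sum: 0.50000 + 0.50000 + 0.50000 = 1.5000 bits.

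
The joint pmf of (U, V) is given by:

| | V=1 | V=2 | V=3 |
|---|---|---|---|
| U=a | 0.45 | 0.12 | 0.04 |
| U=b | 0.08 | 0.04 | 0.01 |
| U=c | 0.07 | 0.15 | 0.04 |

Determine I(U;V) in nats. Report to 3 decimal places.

Marginals: p(U) = (0.6100, 0.1300, 0.2600), p(V) = (0.6000, 0.3100, 0.0900).
I(U;V) = Σ p(x,y)·ln[p(x,y)/(p(x)p(y))].
  (a,1): 0.45·ln(1.2295) = 0.0930
  (a,2): 0.12·ln(0.6346) = -0.0546
  (a,3): 0.04·ln(0.7286) = -0.0127
  (b,1): 0.08·ln(1.0256) = 0.0020
  (b,2): 0.04·ln(0.9926) = -0.0003
  (b,3): 0.01·ln(0.8547) = -0.0016
  (c,1): 0.07·ln(0.4487) = -0.0561
  (c,2): 0.15·ln(1.8610) = 0.0932
  (c,3): 0.04·ln(1.7094) = 0.0214
Sum = 0.084 nats.

0.084 nats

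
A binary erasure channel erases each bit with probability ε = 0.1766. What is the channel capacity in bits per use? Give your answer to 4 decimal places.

0.8234 bits

Binary erasure channel: capacity C = 1 − ε.
C = 1 − 0.1766 = 0.8234 bits per channel use.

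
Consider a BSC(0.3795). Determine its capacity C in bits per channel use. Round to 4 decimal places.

0.0423 bits

Binary symmetric channel: C = 1 − h₂(ε) where h₂ is the binary entropy function.
h₂(0.3795) = −0.3795·log₂0.3795 − 0.6205·log₂0.6205 = 0.9577.
C = 1 − 0.9577 = 0.0423 bits per channel use.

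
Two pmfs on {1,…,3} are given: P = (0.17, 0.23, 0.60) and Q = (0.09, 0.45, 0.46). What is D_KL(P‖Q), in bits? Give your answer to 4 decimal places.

0.1633 bits

D(P‖Q) = Σ p·log₂(p/q).
  0.17·log₂(0.17/0.09) = 0.15598
  0.23·log₂(0.23/0.45) = -0.22271
  0.60·log₂(0.60/0.46) = 0.23000
D(P‖Q) = 0.1633 bits.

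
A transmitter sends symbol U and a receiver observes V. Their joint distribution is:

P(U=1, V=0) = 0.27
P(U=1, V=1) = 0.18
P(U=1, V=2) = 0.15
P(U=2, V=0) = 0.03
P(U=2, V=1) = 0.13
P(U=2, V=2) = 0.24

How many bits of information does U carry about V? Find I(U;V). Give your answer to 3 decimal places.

0.151 bits

Marginals: p(U) = (0.6000, 0.4000), p(V) = (0.3000, 0.3100, 0.3900).
I(U;V) = H(U) + H(V) − H(U,V).
H(U) = 0.9710, H(V) = 1.5747, H(U,V) = 2.3944.
I(U;V) = 0.9710 + 1.5747 − 2.3944 = 0.151 bits.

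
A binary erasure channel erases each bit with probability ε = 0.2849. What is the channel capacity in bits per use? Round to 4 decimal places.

Binary erasure channel: capacity C = 1 − ε.
C = 1 − 0.2849 = 0.7151 bits per channel use.

0.7151 bits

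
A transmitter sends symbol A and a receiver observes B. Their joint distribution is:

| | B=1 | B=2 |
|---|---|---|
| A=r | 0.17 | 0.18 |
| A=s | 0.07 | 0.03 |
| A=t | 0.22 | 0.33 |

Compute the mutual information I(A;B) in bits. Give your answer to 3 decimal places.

Marginals: p(A) = (0.3500, 0.1000, 0.5500), p(B) = (0.4600, 0.5400).
I(A;B) = H(A) + H(B) − H(A,B).
H(A) = 1.3367, H(B) = 0.9954, H(A,B) = 2.3086.
I(A;B) = 1.3367 + 0.9954 − 2.3086 = 0.023 bits.

0.023 bits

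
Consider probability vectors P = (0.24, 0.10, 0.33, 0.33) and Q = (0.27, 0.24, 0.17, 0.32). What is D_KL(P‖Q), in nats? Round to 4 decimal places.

D(P‖Q) = Σ p·ln(p/q).
  0.24·ln(0.24/0.27) = -0.02827
  0.10·ln(0.10/0.24) = -0.08755
  0.33·ln(0.33/0.17) = 0.21889
  0.33·ln(0.33/0.32) = 0.01015
D(P‖Q) = 0.1132 nats.

0.1132 nats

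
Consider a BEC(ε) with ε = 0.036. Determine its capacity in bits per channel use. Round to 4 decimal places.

Binary erasure channel: capacity C = 1 − ε.
C = 1 − 0.036 = 0.9640 bits per channel use.

0.9640 bits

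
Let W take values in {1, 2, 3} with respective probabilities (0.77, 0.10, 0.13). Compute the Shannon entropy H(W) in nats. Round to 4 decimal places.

0.6967 nats

H(W) = −Σ p·ln p.
  −(0.77)·ln(0.77) = 0.20125
  −(0.10)·ln(0.10) = 0.23026
  −(0.13)·ln(0.13) = 0.26523
Sum: 0.20125 + 0.23026 + 0.26523 = 0.6967 nats.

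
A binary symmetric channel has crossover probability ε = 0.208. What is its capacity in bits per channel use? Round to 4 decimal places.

0.2624 bits

Binary symmetric channel: C = 1 − h₂(ε) where h₂ is the binary entropy function.
h₂(0.208) = −0.208·log₂0.208 − 0.792·log₂0.792 = 0.7376.
C = 1 − 0.7376 = 0.2624 bits per channel use.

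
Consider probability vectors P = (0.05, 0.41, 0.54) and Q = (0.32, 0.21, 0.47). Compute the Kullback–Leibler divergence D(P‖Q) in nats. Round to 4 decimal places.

D(P‖Q) = Σ p·ln(p/q).
  0.05·ln(0.05/0.32) = -0.09281
  0.41·ln(0.41/0.21) = 0.27431
  0.54·ln(0.54/0.47) = 0.07497
D(P‖Q) = 0.2565 nats.

0.2565 nats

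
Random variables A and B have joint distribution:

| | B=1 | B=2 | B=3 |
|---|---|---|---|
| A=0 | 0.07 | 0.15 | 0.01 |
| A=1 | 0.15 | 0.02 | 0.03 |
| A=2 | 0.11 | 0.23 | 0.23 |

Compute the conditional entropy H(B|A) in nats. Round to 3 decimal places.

Marginals: p(A) = (0.2300, 0.2000, 0.5700), p(B) = (0.3300, 0.4000, 0.2700).
H(B|A) = Σ p(A) · H(B|A=·).
  A=0: p=0.2300, H(B|A=0) = 0.7771
  A=1: p=0.2000, H(B|A=1) = 0.7306
  A=2: p=0.5700, H(B|A=2) = 1.0499
Weighted sum = 0.923 nats.

0.923 nats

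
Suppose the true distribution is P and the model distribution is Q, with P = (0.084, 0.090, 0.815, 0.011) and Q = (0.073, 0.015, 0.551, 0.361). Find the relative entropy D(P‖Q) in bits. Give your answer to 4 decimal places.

D(P‖Q) = Σ p·log₂(p/q).
  0.084·log₂(0.084/0.073) = 0.01701
  0.090·log₂(0.090/0.015) = 0.23265
  0.815·log₂(0.815/0.551) = 0.46027
  0.011·log₂(0.011/0.361) = -0.05540
D(P‖Q) = 0.6545 bits.

0.6545 bits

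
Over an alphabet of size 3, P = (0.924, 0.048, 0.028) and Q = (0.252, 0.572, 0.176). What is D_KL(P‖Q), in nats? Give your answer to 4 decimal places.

D(P‖Q) = Σ p·ln(p/q).
  0.924·ln(0.924/0.252) = 1.20054
  0.048·ln(0.048/0.572) = -0.11894
  0.028·ln(0.028/0.176) = -0.05147
D(P‖Q) = 1.0301 nats.

1.0301 nats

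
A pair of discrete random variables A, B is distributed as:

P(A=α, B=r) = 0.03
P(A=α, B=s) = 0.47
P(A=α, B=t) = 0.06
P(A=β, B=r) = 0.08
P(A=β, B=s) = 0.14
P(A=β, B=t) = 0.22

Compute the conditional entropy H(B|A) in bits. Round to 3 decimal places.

Chain rule: H(B|A) = H(A,B) − H(A).
Marginals: p(A) = (0.5600, 0.4400), p(B) = (0.1100, 0.6100, 0.2800).
H(A,B) = 2.0764 bits; H(A) = 0.9896 bits.
H(B|A) = 2.0764 − 0.9896 = 1.087 bits.

1.087 bits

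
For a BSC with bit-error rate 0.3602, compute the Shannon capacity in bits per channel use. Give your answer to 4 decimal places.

0.0572 bits

Binary symmetric channel: C = 1 − h₂(ε) where h₂ is the binary entropy function.
h₂(0.3602) = −0.3602·log₂0.3602 − 0.6398·log₂0.6398 = 0.9428.
C = 1 − 0.9428 = 0.0572 bits per channel use.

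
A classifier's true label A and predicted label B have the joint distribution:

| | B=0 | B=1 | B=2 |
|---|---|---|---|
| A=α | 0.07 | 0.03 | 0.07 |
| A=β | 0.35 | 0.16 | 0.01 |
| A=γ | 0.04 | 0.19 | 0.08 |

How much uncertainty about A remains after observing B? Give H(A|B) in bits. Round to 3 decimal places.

Marginals: p(A) = (0.1700, 0.5200, 0.3100), p(B) = (0.4600, 0.3800, 0.1600).
H(A|B) = Σ p(B) · H(A|B=·).
  B=0: p=0.4600, H(A|B=0) = 1.0197
  B=1: p=0.3800, H(A|B=1) = 1.3146
  B=2: p=0.1600, H(A|B=2) = 1.2718
Weighted sum = 1.172 bits.

1.172 bits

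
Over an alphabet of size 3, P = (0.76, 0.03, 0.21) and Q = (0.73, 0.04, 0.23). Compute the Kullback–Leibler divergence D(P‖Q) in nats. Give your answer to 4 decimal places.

0.0029 nats

D(P‖Q) = Σ p·ln(p/q).
  0.76·ln(0.76/0.73) = 0.03061
  0.03·ln(0.03/0.04) = -0.00863
  0.21·ln(0.21/0.23) = -0.01910
D(P‖Q) = 0.0029 nats.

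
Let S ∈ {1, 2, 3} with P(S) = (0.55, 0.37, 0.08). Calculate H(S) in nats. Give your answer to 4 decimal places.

H(S) = −Σ p·ln p.
  −(0.55)·ln(0.55) = 0.32881
  −(0.37)·ln(0.37) = 0.36787
  −(0.08)·ln(0.08) = 0.20206
Sum: 0.32881 + 0.36787 + 0.20206 = 0.8987 nats.

0.8987 nats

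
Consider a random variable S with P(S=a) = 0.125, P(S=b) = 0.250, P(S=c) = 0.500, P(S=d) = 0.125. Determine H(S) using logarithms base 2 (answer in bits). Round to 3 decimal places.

H(S) = −Σ p·log₂ p.
  −(0.125)·log₂(0.125) = 0.3750
  −(0.250)·log₂(0.250) = 0.5000
  −(0.500)·log₂(0.500) = 0.5000
  −(0.125)·log₂(0.125) = 0.3750
Sum: 0.3750 + 0.5000 + 0.5000 + 0.3750 = 1.750 bits.

1.750 bits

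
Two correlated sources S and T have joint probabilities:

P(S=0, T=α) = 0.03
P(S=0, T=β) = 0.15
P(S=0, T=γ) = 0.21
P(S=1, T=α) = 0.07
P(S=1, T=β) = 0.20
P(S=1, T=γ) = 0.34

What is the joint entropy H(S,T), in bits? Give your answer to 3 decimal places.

H(S,T) = −Σ p(x,y)·log₂ p(x,y) over all 6 cells.
  cell (0,α): −0.03·log₂0.03 = 0.1518
  cell (0,β): −0.15·log₂0.15 = 0.4105
  cell (0,γ): −0.21·log₂0.21 = 0.4728
  cell (1,α): −0.07·log₂0.07 = 0.2686
  cell (1,β): −0.20·log₂0.20 = 0.4644
  cell (1,γ): −0.34·log₂0.34 = 0.5292
Sum = 2.297 bits.

2.297 bits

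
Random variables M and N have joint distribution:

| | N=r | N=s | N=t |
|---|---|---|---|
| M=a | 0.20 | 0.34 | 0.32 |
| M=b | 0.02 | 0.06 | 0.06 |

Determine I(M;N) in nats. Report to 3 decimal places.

Marginals: p(M) = (0.8600, 0.1400), p(N) = (0.2200, 0.4000, 0.3800).
I(M;N) = H(M) + H(N) − H(M,N).
H(M) = 0.4050, H(N) = 1.0673, H(M,N) = 1.4692.
I(M;N) = 0.4050 + 1.0673 − 1.4692 = 0.003 nats.

0.003 nats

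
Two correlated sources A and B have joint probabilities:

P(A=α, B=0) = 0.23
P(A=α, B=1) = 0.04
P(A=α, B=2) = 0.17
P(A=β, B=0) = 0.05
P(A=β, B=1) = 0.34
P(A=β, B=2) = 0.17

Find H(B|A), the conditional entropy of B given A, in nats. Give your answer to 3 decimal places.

0.900 nats

Marginals: p(A) = (0.4400, 0.5600), p(B) = (0.2800, 0.3800, 0.3400).
H(B|A) = Σ p(A) · H(B|A=·).
  A=α: p=0.4400, H(B|A=α) = 0.9245
  A=β: p=0.5600, H(B|A=β) = 0.8806
Weighted sum = 0.900 nats.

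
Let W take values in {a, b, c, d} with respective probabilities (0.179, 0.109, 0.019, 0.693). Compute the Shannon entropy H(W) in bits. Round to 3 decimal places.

H(W) = −Σ p·log₂ p.
  −(0.179)·log₂(0.179) = 0.4443
  −(0.109)·log₂(0.109) = 0.3485
  −(0.019)·log₂(0.019) = 0.1086
  −(0.693)·log₂(0.693) = 0.3666
Sum: 0.4443 + 0.3485 + 0.1086 + 0.3666 = 1.268 bits.

1.268 bits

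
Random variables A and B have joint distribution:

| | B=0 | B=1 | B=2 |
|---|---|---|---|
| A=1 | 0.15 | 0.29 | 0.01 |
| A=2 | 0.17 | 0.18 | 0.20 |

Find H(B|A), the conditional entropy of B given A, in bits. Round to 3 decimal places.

Chain rule: H(B|A) = H(A,B) − H(A).
Marginals: p(A) = (0.4500, 0.5500), p(B) = (0.3200, 0.4700, 0.2100).
H(A,B) = 2.3392 bits; H(A) = 0.9928 bits.
H(B|A) = 2.3392 − 0.9928 = 1.346 bits.

1.346 bits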